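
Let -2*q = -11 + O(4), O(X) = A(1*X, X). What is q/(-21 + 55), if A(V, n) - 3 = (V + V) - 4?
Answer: 1/17 ≈ 0.058824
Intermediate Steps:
A(V, n) = -1 + 2*V (A(V, n) = 3 + ((V + V) - 4) = 3 + (2*V - 4) = 3 + (-4 + 2*V) = -1 + 2*V)
O(X) = -1 + 2*X (O(X) = -1 + 2*(1*X) = -1 + 2*X)
q = 2 (q = -(-11 + (-1 + 2*4))/2 = -(-11 + (-1 + 8))/2 = -(-11 + 7)/2 = -1/2*(-4) = 2)
q/(-21 + 55) = 2/(-21 + 55) = 2/34 = 2*(1/34) = 1/17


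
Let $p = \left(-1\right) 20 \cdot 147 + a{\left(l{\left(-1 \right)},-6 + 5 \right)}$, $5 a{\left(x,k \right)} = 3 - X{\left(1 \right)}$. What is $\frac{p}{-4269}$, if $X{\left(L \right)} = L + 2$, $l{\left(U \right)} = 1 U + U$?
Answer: $\frac{980}{1423} \approx 0.68869$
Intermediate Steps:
$l{\left(U \right)} = 2 U$ ($l{\left(U \right)} = U + U = 2 U$)
$X{\left(L \right)} = 2 + L$
$a{\left(x,k \right)} = 0$ ($a{\left(x,k \right)} = \frac{3 - \left(2 + 1\right)}{5} = \frac{3 - 3}{5} = \frac{1}{5} \cdot 0 = 0$)
$p = -2940$ ($p = \left(-1\right) 20 \cdot 147 + 0 = \left(-20\right) 147 + 0 = -2940 + 0 = -2940$)
$\frac{p}{-4269} = - \frac{2940}{-4269} = \left(-2940\right) \left(- \frac{1}{4269}\right) = \frac{980}{1423}$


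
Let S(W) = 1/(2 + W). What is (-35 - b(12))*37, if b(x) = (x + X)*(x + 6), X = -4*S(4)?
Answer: -8843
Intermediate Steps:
X = -⅔ (X = -4/(2 + 4) = -4/6 = -4*⅙ = -⅔ ≈ -0.66667)
b(x) = (6 + x)*(-⅔ + x) (b(x) = (x - ⅔)*(x + 6) = (-⅔ + x)*(6 + x) = (6 + x)*(-⅔ + x))
(-35 - b(12))*37 = (-35 - (-4 + 12² + (16/3)*12))*37 = (-35 - (-4 + 144 + 64))*37 = (-35 - 1*204)*37 = (-35 - 204)*37 = -239*37 = -8843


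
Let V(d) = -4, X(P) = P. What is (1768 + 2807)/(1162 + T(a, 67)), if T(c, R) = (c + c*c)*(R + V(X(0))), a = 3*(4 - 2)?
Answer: 4575/3808 ≈ 1.2014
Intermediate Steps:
a = 6 (a = 3*2 = 6)
T(c, R) = (-4 + R)*(c + c**2) (T(c, R) = (c + c*c)*(R - 4) = (c + c**2)*(-4 + R) = (-4 + R)*(c + c**2))
(1768 + 2807)/(1162 + T(a, 67)) = (1768 + 2807)/(1162 + 6*(-4 + 67 - 4*6 + 67*6)) = 4575/(1162 + 6*(-4 + 67 - 24 + 402)) = 4575/(1162 + 6*441) = 4575/(1162 + 2646) = 4575/3808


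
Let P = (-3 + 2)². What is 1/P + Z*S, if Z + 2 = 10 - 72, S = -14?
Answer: 897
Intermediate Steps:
P = 1 (P = (-1)² = 1)
Z = -64 (Z = -2 + (10 - 72) = -2 - 62 = -64)
1/P + Z*S = 1/1 - 64*(-14) = 1 + 896 = 897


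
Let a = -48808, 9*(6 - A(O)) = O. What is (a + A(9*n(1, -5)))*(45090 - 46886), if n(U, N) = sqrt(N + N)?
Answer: 87648392 + 1796*I*sqrt(10) ≈ 8.7648e+7 + 5679.5*I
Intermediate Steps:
n(U, N) = sqrt(2)*sqrt(N) (n(U, N) = sqrt(2*N) = sqrt(2)*sqrt(N))
A(O) = 6 - O/9
(a + A(9*n(1, -5)))*(45090 - 46886) = (-48808 + (6 - sqrt(2)*sqrt(-5)))*(45090 - 46886) = (-48808 + (6 - sqrt(2)*I*sqrt(5)))*(-1796) = (-48808 + (6 - I*sqrt(10)))*(-1796) = (-48802 - I*sqrt(10))*(-1796) = 87648392 + 1796*I*sqrt(10)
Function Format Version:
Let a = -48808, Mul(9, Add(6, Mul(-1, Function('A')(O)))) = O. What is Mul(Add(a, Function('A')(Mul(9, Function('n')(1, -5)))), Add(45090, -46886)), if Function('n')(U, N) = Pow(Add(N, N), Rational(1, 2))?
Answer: Add(87648392, Mul(1796, I, Pow(10, Rational(1, 2)))) ≈ Add(8.7648e+7, Mul(5679.5, I))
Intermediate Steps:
Function('n')(U, N) = Mul(Pow(2, Rational(1, 2)), Pow(N, Rational(1, 2))) (Function('n')(U, N) = Pow(Mul(2, N), Rational(1, 2)) = Mul(Pow(2, Rational(1, 2)), Pow(N, Rational(1, 2))))
Function('A')(O) = Add(6, Mul(Rational(-1, 9), O))
Mul(Add(a, Function('A')(Mul(9, Function('n')(1, -5)))), Add(45090, -46886)) = Mul(Add(-48808, Add(6, Mul(Rational(-1, 9), Mul(9, Mul(Pow(2, Rational(1, 2)), Pow(-5, Rational(1, 2))))))), Add(45090, -46886)) = Mul(Add(-48808, Add(6, Mul(Rational(-1, 9), Mul(9, Mul(Pow(2, Rational(1, 2)), Mul(I, Pow(5, Rational(1, 2)))))))), -1796) = Mul(Add(-48808, Add(6, Mul(Rational(-1, 9), Mul(9, Mul(I, Pow(10, Rational(1, 2))))))), -1796) = Mul(Add(-48808, Add(6, Mul(Rational(-1, 9), Mul(9, I, Pow(10, Rational(1, 2)))))), -1796) = Mul(Add(-48808, Add(6, Mul(-1, I, Pow(10, Rational(1, 2))))), -1796) = Mul(Add(-48802, Mul(-1, I, Pow(10, Rational(1, 2)))), -1796) = Add(87648392, Mul(1796, I, Pow(10, Rational(1, 2))))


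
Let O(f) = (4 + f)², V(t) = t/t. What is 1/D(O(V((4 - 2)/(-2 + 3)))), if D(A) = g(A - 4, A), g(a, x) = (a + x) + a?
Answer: 1/67 ≈ 0.014925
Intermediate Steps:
g(a, x) = x + 2*a
V(t) = 1
D(A) = -8 + 3*A (D(A) = A + 2*(A - 4) = A + 2*(-4 + A) = A + (-8 + 2*A) = -8 + 3*A)
1/D(O(V((4 - 2)/(-2 + 3)))) = 1/(-8 + 3*(4 + 1)²) = 1/(-8 + 3*5²) = 1/(-8 + 3*25) = 1/(-8 + 75) = 1/67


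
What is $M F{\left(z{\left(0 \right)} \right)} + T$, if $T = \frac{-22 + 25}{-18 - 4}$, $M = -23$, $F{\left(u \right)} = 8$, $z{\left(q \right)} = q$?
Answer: $- \frac{4051}{22} \approx -184.14$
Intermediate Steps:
$T = - \frac{3}{22}$ ($T = \frac{3}{-22} = 3 \left(- \frac{1}{22}\right) = - \frac{3}{22} \approx -0.13636$)
$M F{\left(z{\left(0 \right)} \right)} + T = \left(-23\right) 8 - \frac{3}{22} = -184 - \frac{3}{22} = - \frac{4051}{22}$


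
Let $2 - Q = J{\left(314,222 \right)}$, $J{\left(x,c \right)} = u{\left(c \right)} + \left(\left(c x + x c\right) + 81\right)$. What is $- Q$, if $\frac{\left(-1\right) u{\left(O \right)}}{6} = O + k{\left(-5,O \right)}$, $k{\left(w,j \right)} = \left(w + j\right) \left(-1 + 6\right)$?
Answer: $131653$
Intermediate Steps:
$k{\left(w,j \right)} = 5 j + 5 w$ ($k{\left(w,j \right)} = \left(j + w\right) 5 = 5 j + 5 w$)
$u{\left(O \right)} = 150 - 36 O$ ($u{\left(O \right)} = - 6 \left(O + \left(5 O + 5 \left(-5\right)\right)\right) = - 6 \left(O + \left(5 O - 25\right)\right) = - 6 \left(O + \left(-25 + 5 O\right)\right) = - 6 \left(-25 + 6 O\right) = 150 - 36 O$)
$J{\left(x,c \right)} = 231 - 36 c + 2 c x$ ($J{\left(x,c \right)} = \left(150 - 36 c\right) + \left(\left(c x + x c\right) + 81\right) = \left(150 - 36 c\right) + \left(\left(c x + c x\right) + 81\right) = \left(150 - 36 c\right) + \left(2 c x + 81\right) = \left(150 - 36 c\right) + \left(81 + 2 c x\right) = 231 - 36 c + 2 c x$)
$Q = -131653$ ($Q = 2 - \left(231 - 7992 + 2 \cdot 222 \cdot 314\right) = 2 - \left(231 - 7992 + 139416\right) = 2 - 131655 = -131653$)
$- Q = \left(-1\right) \left(-131653\right) = 131653$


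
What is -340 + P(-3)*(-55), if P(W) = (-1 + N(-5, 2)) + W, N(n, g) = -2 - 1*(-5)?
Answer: -285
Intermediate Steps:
N(n, g) = 3 (N(n, g) = -2 + 5 = 3)
P(W) = 2 + W (P(W) = (-1 + 3) + W = 2 + W)
-340 + P(-3)*(-55) = -340 + (2 - 3)*(-55) = -340 - 1*(-55) = -340 + 55 = -285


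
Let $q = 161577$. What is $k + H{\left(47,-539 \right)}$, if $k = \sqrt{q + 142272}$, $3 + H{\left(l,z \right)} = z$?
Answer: $-542 + 21 \sqrt{689} \approx 9.225$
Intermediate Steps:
$H{\left(l,z \right)} = -3 + z$
$k = 21 \sqrt{689}$ ($k = \sqrt{161577 + 142272} = \sqrt{303849} = 21 \sqrt{689} \approx 551.22$)
$k + H{\left(47,-539 \right)} = 21 \sqrt{689} - 542 = -542 + 21 \sqrt{689}$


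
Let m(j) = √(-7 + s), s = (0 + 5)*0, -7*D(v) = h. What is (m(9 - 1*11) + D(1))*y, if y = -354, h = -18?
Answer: -6372/7 - 354*I*√7 ≈ -910.29 - 936.6*I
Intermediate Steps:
D(v) = 18/7 (D(v) = -⅐*(-18) = 18/7)
s = 0 (s = 5*0 = 0)
m(j) = I*√7 (m(j) = √(-7 + 0) = √(-7) = I*√7)
(m(9 - 1*11) + D(1))*y = (I*√7 + 18/7)*(-354) = (18/7 + I*√7)*(-354) = -6372/7 - 354*I*√7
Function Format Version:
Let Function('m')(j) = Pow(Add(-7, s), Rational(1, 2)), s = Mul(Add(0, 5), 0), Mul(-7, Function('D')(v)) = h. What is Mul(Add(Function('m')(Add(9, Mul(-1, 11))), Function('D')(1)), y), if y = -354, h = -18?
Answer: Add(Rational(-6372, 7), Mul(-354, I, Pow(7, Rational(1, 2)))) ≈ Add(-910.29, Mul(-936.60, I))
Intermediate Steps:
Function('D')(v) = Rational(18, 7) (Function('D')(v) = Mul(Rational(-1, 7), -18) = Rational(18, 7))
s = 0 (s = Mul(5, 0) = 0)
Function('m')(j) = Mul(I, Pow(7, Rational(1, 2))) (Function('m')(j) = Pow(Add(-7, 0), Rational(1, 2)) = Pow(-7, Rational(1, 2)) = Mul(I, Pow(7, Rational(1, 2))))
Mul(Add(Function('m')(Add(9, Mul(-1, 11))), Function('D')(1)), y) = Mul(Add(Mul(I, Pow(7, Rational(1, 2))), Rational(18, 7)), -354) = Mul(Add(Rational(18, 7), Mul(I, Pow(7, Rational(1, 2)))), -354) = Add(Rational(-6372, 7), Mul(-354, I, Pow(7, Rational(1, 2))))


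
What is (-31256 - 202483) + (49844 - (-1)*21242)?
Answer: -162653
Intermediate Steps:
(-31256 - 202483) + (49844 - (-1)*21242) = -233739 + (49844 - 1*(-21242)) = -233739 + (49844 + 21242) = -233739 + 71086 = -162653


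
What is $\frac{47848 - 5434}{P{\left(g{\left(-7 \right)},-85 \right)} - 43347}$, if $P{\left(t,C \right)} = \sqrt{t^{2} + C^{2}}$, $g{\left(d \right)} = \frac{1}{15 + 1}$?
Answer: $- \frac{470661032448}{481012527103} - \frac{678624 \sqrt{1849601}}{481012527103} \approx -0.9804$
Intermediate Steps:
$g{\left(d \right)} = \frac{1}{16}$
$P{\left(t,C \right)} = \sqrt{C^{2} + t^{2}}$
$\frac{47848 - 5434}{P{\left(g{\left(-7 \right)},-85 \right)} - 43347} = \frac{47848 - 5434}{\sqrt{\left(-85\right)^{2} + \left(\frac{1}{16}\right)^{2}} - 43347} = \frac{42414}{\sqrt{7225 + \frac{1}{256}} - 43347} = \frac{42414}{\sqrt{\frac{1849601}{256}} - 43347} = \frac{42414}{\frac{\sqrt{1849601}}{16} - 43347} = \frac{42414}{-43347 + \frac{\sqrt{1849601}}{16}}$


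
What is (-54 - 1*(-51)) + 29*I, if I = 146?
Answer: 4231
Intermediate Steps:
(-54 - 1*(-51)) + 29*I = (-54 - 1*(-51)) + 29*146 = (-54 + 51) + 4234 = -3 + 4234 = 4231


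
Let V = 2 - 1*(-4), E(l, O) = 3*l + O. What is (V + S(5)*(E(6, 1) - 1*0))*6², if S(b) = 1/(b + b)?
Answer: 1422/5 ≈ 284.40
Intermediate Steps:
E(l, O) = O + 3*l
S(b) = 1/(2*b)
V = 6 (V = 2 + 4 = 6)
(V + S(5)*(E(6, 1) - 1*0))*6² = (6 + ((½)/5)*((1 + 3*6) - 1*0))*6² = (6 + ((½)*(⅕))*((1 + 18) + 0))*36 = (6 + (19 + 0)/10)*36 = (6 + (⅒)*19)*36 = (6 + 19/10)*36 = (79/10)*36 = 1422/5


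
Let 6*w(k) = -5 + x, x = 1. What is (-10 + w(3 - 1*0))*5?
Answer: -160/3 ≈ -53.333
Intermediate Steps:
w(k) = -⅔ (w(k) = (-5 + 1)/6 = (⅙)*(-4) = -⅔)
(-10 + w(3 - 1*0))*5 = (-10 - ⅔)*5 = -32/3*5 = -160/3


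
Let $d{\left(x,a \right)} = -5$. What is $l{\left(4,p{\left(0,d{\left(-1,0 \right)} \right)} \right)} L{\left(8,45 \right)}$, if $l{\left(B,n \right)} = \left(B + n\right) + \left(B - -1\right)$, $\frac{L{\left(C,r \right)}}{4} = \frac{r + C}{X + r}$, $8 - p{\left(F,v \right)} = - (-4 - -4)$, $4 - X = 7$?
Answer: $\frac{1802}{21} \approx 85.81$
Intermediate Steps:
$X = -3$ ($X = 4 - 7 = -3$)
$p{\left(F,v \right)} = 8$ ($p{\left(F,v \right)} = 8 - - (-4 - -4) = 8 - - (-4 + 4) = 8 - \left(-1\right) 0 = 8 - 0 = 8 + 0 = 8$)
$L{\left(C,r \right)} = \frac{4 \left(C + r\right)}{-3 + r}$ ($L{\left(C,r \right)} = 4 \frac{r + C}{-3 + r} = 4 \frac{C + r}{-3 + r} = \frac{4 \left(C + r\right)}{-3 + r}$)
$l{\left(B,n \right)} = 1 + n + 2 B$ ($l{\left(B,n \right)} = \left(B + n\right) + \left(B + 1\right) = \left(B + n\right) + \left(1 + B\right) = 1 + n + 2 B$)
$l{\left(4,p{\left(0,d{\left(-1,0 \right)} \right)} \right)} L{\left(8,45 \right)} = \left(1 + 8 + 2 \cdot 4\right) \frac{4 \left(8 + 45\right)}{-3 + 45} = \left(1 + 8 + 8\right) 4 \cdot \frac{1}{42} \cdot 53 = 17 \cdot 4 \cdot \frac{1}{42} \cdot 53 = 17 \cdot \frac{106}{21} = \frac{1802}{21}$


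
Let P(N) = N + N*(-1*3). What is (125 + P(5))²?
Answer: 13225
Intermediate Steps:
P(N) = -2*N (P(N) = N + N*(-3) = N - 3*N = -2*N)
(125 + P(5))² = (125 - 2*5)² = (125 - 10)² = 115² = 13225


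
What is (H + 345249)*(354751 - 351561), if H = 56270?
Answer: 1280845610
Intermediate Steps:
(H + 345249)*(354751 - 351561) = (56270 + 345249)*(354751 - 351561) = 401519*3190 = 1280845610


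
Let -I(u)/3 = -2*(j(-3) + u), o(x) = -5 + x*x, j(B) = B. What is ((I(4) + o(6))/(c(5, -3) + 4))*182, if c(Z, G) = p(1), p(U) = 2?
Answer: 3367/3 ≈ 1122.3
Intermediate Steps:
c(Z, G) = 2
o(x) = -5 + x²
I(u) = -18 + 6*u (I(u) = -(-6)*(-3 + u) = -3*(6 - 2*u) = -18 + 6*u)
((I(4) + o(6))/(c(5, -3) + 4))*182 = (((-18 + 6*4) + (-5 + 6²))/(2 + 4))*182 = (((-18 + 24) + (-5 + 36))/6)*182 = ((6 + 31)*(⅙))*182 = (37*(⅙))*182 = (37/6)*182 = 3367/3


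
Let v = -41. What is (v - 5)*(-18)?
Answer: 828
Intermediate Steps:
(v - 5)*(-18) = (-41 - 5)*(-18) = -46*(-18) = 828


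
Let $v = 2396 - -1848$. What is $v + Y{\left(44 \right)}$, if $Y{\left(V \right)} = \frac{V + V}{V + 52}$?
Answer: $\frac{50939}{12} \approx 4244.9$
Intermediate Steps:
$v = 4244$ ($v = 2396 + 1848 = 4244$)
$Y{\left(V \right)} = \frac{2 V}{52 + V}$
$v + Y{\left(44 \right)} = 4244 + 2 \cdot 44 \frac{1}{52 + 44} = 4244 + 2 \cdot 44 \cdot \frac{1}{96} = 4244 + \frac{11}{12} = \frac{50939}{12}$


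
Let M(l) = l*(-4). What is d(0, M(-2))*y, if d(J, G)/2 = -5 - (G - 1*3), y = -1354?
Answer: 27080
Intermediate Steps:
M(l) = -4*l
d(J, G) = -4 - 2*G (d(J, G) = 2*(-5 - (G - 1*3)) = 2*(-5 - (G - 3)) = 2*(-5 - (-3 + G)) = 2*(-5 + (3 - G)) = 2*(-2 - G) = -4 - 2*G)
d(0, M(-2))*y = (-4 - (-8)*(-2))*(-1354) = (-4 - 2*8)*(-1354) = (-4 - 16)*(-1354) = -20*(-1354) = 27080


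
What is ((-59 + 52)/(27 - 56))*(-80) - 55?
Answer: -2155/29 ≈ -74.310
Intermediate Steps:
((-59 + 52)/(27 - 56))*(-80) - 55 = -7/(-29)*(-80) - 55 = -7*(-1/29)*(-80) - 55 = (7/29)*(-80) - 55 = -560/29 - 55 = -2155/29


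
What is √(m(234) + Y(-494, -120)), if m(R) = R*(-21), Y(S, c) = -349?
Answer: I*√5263 ≈ 72.547*I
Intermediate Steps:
m(R) = -21*R
√(m(234) + Y(-494, -120)) = √(-21*234 - 349) = √(-4914 - 349) = √(-5263) = I*√5263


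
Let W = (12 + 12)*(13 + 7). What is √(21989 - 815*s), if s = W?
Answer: I*√369211 ≈ 607.63*I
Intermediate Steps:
W = 480 (W = 24*20 = 480)
s = 480
√(21989 - 815*s) = √(21989 - 815*480) = √(21989 - 391200) = √(-369211) = I*√369211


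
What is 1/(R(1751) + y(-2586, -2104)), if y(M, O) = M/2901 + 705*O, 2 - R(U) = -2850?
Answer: -967/1431613418 ≈ -6.7546e-7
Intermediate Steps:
R(U) = 2852 (R(U) = 2 - 1*(-2850) = 2 + 2850 = 2852)
y(M, O) = 705*O + M/2901 (y(M, O) = M/2901 + 705*O = 705*O + M/2901)
1/(R(1751) + y(-2586, -2104)) = 1/(2852 + (705*(-2104) + (1/2901)*(-2586))) = 1/(2852 + (-1483320 - 862/967)) = 1/(2852 - 1434371302/967) = 1/(-1431613418/967) = -967/1431613418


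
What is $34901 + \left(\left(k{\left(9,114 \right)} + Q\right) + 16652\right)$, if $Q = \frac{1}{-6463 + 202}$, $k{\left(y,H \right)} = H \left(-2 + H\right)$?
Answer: $\frac{402713780}{6261} \approx 64321.0$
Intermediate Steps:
$Q = - \frac{1}{6261}$ ($Q = \frac{1}{-6261} = - \frac{1}{6261} \approx -0.00015972$)
$34901 + \left(\left(k{\left(9,114 \right)} + Q\right) + 16652\right) = 34901 + \left(\left(114 \left(-2 + 114\right) - \frac{1}{6261}\right) + 16652\right) = 34901 + \left(\left(114 \cdot 112 - \frac{1}{6261}\right) + 16652\right) = 34901 + \left(\left(12768 - \frac{1}{6261}\right) + 16652\right) = 34901 + \left(\frac{79940447}{6261} + 16652\right) = 34901 + \frac{184198619}{6261} = \frac{402713780}{6261}$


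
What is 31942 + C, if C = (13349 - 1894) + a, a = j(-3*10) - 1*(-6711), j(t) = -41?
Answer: 50067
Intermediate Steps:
a = 6670 (a = -41 - 1*(-6711) = -41 + 6711 = 6670)
C = 18125 (C = (13349 - 1894) + 6670 = 11455 + 6670 = 18125)
31942 + C = 31942 + 18125 = 50067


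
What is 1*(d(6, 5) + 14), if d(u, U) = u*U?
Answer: 44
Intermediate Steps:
d(u, U) = U*u
1*(d(6, 5) + 14) = 1*(5*6 + 14) = 1*(30 + 14) = 1*44 = 44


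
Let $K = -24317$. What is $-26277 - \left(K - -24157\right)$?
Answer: $-26117$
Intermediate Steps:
$-26277 - \left(K - -24157\right) = -26277 - \left(-24317 - -24157\right) = -26277 - \left(-24317 + 24157\right) = -26277 - -160 = -26277 + 160 = -26117$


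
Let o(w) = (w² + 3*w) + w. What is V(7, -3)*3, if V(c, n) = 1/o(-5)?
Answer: ⅗ ≈ 0.60000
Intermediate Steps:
o(w) = w² + 4*w
V(c, n) = ⅕ (V(c, n) = 1/(-5*(4 - 5)) = 1/(-5*(-1)) = 1/5 = ⅕)
V(7, -3)*3 = (⅕)*3 = ⅗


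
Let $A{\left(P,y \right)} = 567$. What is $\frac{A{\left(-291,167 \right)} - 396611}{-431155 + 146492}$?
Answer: $\frac{396044}{284663} \approx 1.3913$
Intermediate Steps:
$\frac{A{\left(-291,167 \right)} - 396611}{-431155 + 146492} = \frac{567 - 396611}{-431155 + 146492} = - \frac{396044}{-284663} = \left(-396044\right) \left(- \frac{1}{284663}\right) = \frac{396044}{284663}$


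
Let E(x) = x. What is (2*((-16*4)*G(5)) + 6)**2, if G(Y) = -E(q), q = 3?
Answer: 152100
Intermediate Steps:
G(Y) = -3 (G(Y) = -1*3 = -3)
(2*((-16*4)*G(5)) + 6)**2 = (2*(-16*4*(-3)) + 6)**2 = (2*(-4*16*(-3)) + 6)**2 = (2*(-64*(-3)) + 6)**2 = (2*192 + 6)**2 = (384 + 6)**2 = 390**2 = 152100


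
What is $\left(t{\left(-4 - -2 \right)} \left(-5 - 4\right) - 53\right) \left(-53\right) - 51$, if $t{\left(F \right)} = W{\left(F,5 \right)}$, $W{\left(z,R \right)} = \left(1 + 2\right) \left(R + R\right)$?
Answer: $17068$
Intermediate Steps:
$W{\left(z,R \right)} = 6 R$ ($W{\left(z,R \right)} = 3 \cdot 2 R = 6 R$)
$t{\left(F \right)} = 30$ ($t{\left(F \right)} = 6 \cdot 5 = 30$)
$\left(t{\left(-4 - -2 \right)} \left(-5 - 4\right) - 53\right) \left(-53\right) - 51 = \left(30 \left(-5 - 4\right) - 53\right) \left(-53\right) - 51 = \left(30 \left(-9\right) - 53\right) \left(-53\right) - 51 = \left(-270 - 53\right) \left(-53\right) - 51 = \left(-323\right) \left(-53\right) - 51 = 17119 - 51 = 17068$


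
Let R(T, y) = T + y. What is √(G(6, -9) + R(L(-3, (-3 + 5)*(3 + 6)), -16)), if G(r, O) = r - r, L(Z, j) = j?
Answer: √2 ≈ 1.4142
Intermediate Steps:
G(r, O) = 0
√(G(6, -9) + R(L(-3, (-3 + 5)*(3 + 6)), -16)) = √(0 + ((-3 + 5)*(3 + 6) - 16)) = √(0 + (2*9 - 16)) = √(0 + (18 - 16)) = √(0 + 2) = √2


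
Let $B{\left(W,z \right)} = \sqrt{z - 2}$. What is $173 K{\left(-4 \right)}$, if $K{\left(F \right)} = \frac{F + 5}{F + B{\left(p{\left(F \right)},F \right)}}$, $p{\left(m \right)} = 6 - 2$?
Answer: $- \frac{346}{11} - \frac{173 i \sqrt{6}}{22} \approx -31.455 - 19.262 i$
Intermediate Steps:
$p{\left(m \right)} = 4$ ($p{\left(m \right)} = 6 - 2 = 4$)
$B{\left(W,z \right)} = \sqrt{-2 + z}$
$K{\left(F \right)} = \frac{5 + F}{F + \sqrt{-2 + F}}$ ($K{\left(F \right)} = \frac{F + 5}{F + \sqrt{-2 + F}} = \frac{5 + F}{F + \sqrt{-2 + F}}$)
$173 K{\left(-4 \right)} = 173 \frac{5 - 4}{-4 + \sqrt{-2 - 4}} = 173 \frac{1}{-4 + \sqrt{-6}} \cdot 1 = 173 \frac{1}{-4 + i \sqrt{6}} \cdot 1 = \frac{173}{-4 + i \sqrt{6}}$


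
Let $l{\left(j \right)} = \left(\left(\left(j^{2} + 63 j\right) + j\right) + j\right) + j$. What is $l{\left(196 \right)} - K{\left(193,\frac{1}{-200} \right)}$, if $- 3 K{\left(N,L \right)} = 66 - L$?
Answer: $\frac{30824401}{600} \approx 51374.0$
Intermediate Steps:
$K{\left(N,L \right)} = -22 + \frac{L}{3}$ ($K{\left(N,L \right)} = - \frac{66 - L}{3} = -22 + \frac{L}{3}$)
$l{\left(j \right)} = j^{2} + 66 j$ ($l{\left(j \right)} = \left(\left(j^{2} + 64 j\right) + j\right) + j = \left(j^{2} + 65 j\right) + j = j^{2} + 66 j$)
$l{\left(196 \right)} - K{\left(193,\frac{1}{-200} \right)} = 196 \left(66 + 196\right) - \left(-22 + \frac{1}{3 \left(-200\right)}\right) = 196 \cdot 262 - \left(-22 + \frac{1}{3} \left(- \frac{1}{200}\right)\right) = 51352 - \left(-22 - \frac{1}{600}\right) = 51352 - - \frac{13201}{600} = 51352 + \frac{13201}{600} = \frac{30824401}{600}$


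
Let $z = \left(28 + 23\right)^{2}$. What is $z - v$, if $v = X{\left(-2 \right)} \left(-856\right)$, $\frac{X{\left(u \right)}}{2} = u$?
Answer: $-823$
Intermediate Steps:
$z = 2601$ ($z = 51^{2} = 2601$)
$X{\left(u \right)} = 2 u$
$v = 3424$ ($v = 2 \left(-2\right) \left(-856\right) = \left(-4\right) \left(-856\right) = 3424$)
$z - v = 2601 - 3424 = -823$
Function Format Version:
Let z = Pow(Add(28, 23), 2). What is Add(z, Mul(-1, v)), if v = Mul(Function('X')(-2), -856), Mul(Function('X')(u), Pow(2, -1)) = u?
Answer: -823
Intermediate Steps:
z = 2601 (z = Pow(51, 2) = 2601)
Function('X')(u) = Mul(2, u)
v = 3424 (v = Mul(Mul(2, -2), -856) = Mul(-4, -856) = 3424)
Add(z, Mul(-1, v)) = Add(2601, Mul(-1, 3424)) = Add(2601, -3424) = -823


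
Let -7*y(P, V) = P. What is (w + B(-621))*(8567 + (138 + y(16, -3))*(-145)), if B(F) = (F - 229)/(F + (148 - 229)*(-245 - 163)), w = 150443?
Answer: -126482647841297/75663 ≈ -1.6717e+9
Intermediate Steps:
y(P, V) = -P/7
B(F) = (-229 + F)/(33048 + F) (B(F) = (-229 + F)/(F - 81*(-408)) = (-229 + F)/(F + 33048) = (-229 + F)/(33048 + F))
(w + B(-621))*(8567 + (138 + y(16, -3))*(-145)) = (150443 + (-229 - 621)/(33048 - 621))*(8567 + (138 - ⅐*16)*(-145)) = (150443 - 850/32427)*(8567 + (138 - 16/7)*(-145)) = (150443 + (1/32427)*(-850))*(8567 + (950/7)*(-145)) = (150443 - 850/32427)*(8567 - 137750/7) = (4878414311/32427)*(-77781/7) = -126482647841297/75663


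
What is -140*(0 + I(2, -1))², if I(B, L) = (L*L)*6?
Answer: -5040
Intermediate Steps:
I(B, L) = 6*L² (I(B, L) = L²*6 = 6*L²)
-140*(0 + I(2, -1))² = -140*(0 + 6*(-1)²)² = -140*(0 + 6*1)² = -140*(0 + 6)² = -140*6² = -140*36 = -5040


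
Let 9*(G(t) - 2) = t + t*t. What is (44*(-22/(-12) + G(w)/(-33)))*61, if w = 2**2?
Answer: 123586/27 ≈ 4577.3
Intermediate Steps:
w = 4
G(t) = 2 + t/9 + t**2/9 (G(t) = 2 + (t + t*t)/9 = 2 + (t + t**2)/9 = 2 + (t/9 + t**2/9) = 2 + t/9 + t**2/9)
(44*(-22/(-12) + G(w)/(-33)))*61 = (44*(-22/(-12) + (2 + (1/9)*4 + (1/9)*4**2)/(-33)))*61 = (44*(-22*(-1/12) + (2 + 4/9 + (1/9)*16)*(-1/33)))*61 = (44*(11/6 + (2 + 4/9 + 16/9)*(-1/33)))*61 = (44*(11/6 + (38/9)*(-1/33)))*61 = (44*(11/6 - 38/297))*61 = (44*(1013/594))*61 = (2026/27)*61 = 123586/27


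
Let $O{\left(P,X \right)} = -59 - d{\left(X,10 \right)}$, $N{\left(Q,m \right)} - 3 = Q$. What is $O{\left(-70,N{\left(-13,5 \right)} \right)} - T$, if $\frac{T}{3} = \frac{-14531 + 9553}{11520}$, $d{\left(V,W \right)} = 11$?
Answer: $- \frac{131911}{1920} \approx -68.704$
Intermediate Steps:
$N{\left(Q,m \right)} = 3 + Q$
$O{\left(P,X \right)} = -70$ ($O{\left(P,X \right)} = -59 - 11 = -70$)
$T = - \frac{2489}{1920}$ ($T = 3 \frac{-14531 + 9553}{11520} = 3 \left(\left(-4978\right) \frac{1}{11520}\right) = 3 \left(- \frac{2489}{5760}\right) = - \frac{2489}{1920} \approx -1.2964$)
$O{\left(-70,N{\left(-13,5 \right)} \right)} - T = -70 - - \frac{2489}{1920} = -70 + \frac{2489}{1920} = - \frac{131911}{1920}$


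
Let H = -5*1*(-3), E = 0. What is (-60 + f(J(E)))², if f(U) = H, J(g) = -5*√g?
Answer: 2025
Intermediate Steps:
H = 15 (H = -5*(-3) = 15)
f(U) = 15
(-60 + f(J(E)))² = (-60 + 15)² = (-45)² = 2025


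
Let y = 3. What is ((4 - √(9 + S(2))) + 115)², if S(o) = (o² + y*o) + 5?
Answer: 14185 - 476*√6 ≈ 13019.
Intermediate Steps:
S(o) = 5 + o² + 3*o (S(o) = (o² + 3*o) + 5 = 5 + o² + 3*o)
((4 - √(9 + S(2))) + 115)² = ((4 - √(9 + (5 + 2² + 3*2))) + 115)² = ((4 - √(9 + (5 + 4 + 6))) + 115)² = ((4 - √(9 + 15)) + 115)² = ((4 - √24) + 115)² = ((4 - 2*√6) + 115)² = (119 - 2*√6)²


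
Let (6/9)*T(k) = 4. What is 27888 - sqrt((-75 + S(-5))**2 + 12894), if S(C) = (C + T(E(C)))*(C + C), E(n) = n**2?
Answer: 27888 - sqrt(20119) ≈ 27746.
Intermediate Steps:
T(k) = 6 (T(k) = (3/2)*4 = 6)
S(C) = 2*C*(6 + C) (S(C) = (C + 6)*(C + C) = (6 + C)*(2*C) = 2*C*(6 + C))
27888 - sqrt((-75 + S(-5))**2 + 12894) = 27888 - sqrt((-75 + 2*(-5)*(6 - 5))**2 + 12894) = 27888 - sqrt((-75 + 2*(-5)*1)**2 + 12894) = 27888 - sqrt((-75 - 10)**2 + 12894) = 27888 - sqrt((-85)**2 + 12894) = 27888 - sqrt(7225 + 12894) = 27888 - sqrt(20119)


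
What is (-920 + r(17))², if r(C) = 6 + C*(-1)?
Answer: 866761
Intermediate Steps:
r(C) = 6 - C
(-920 + r(17))² = (-920 + (6 - 1*17))² = (-920 + (6 - 17))² = (-920 - 11)² = (-931)² = 866761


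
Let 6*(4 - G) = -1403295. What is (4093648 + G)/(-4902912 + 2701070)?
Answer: -8655069/4403684 ≈ -1.9654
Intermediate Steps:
G = 467773/2 (G = 4 - ⅙*(-1403295) = 4 + 467765/2 = 467773/2 ≈ 2.3389e+5)
(4093648 + G)/(-4902912 + 2701070) = (4093648 + 467773/2)/(-4902912 + 2701070) = (8655069/2)/(-2201842) = (8655069/2)*(-1/2201842) = -8655069/4403684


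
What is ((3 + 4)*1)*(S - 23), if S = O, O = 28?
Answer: 35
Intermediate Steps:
S = 28
((3 + 4)*1)*(S - 23) = ((3 + 4)*1)*(28 - 23) = (7*1)*5 = 7*5 = 35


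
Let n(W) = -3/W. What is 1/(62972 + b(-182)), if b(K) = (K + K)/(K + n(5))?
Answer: 913/57495256 ≈ 1.5880e-5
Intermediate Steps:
b(K) = 2*K/(-⅗ + K) (b(K) = (K + K)/(K - 3/5) = (2*K)/(K - 3*⅕) = (2*K)/(K - ⅗) = (2*K)/(-⅗ + K) = 2*K/(-⅗ + K))
1/(62972 + b(-182)) = 1/(62972 + 10*(-182)/(-3 + 5*(-182))) = 1/(62972 + 10*(-182)/(-3 - 910)) = 1/(62972 + 10*(-182)/(-913)) = 1/(62972 + 10*(-182)*(-1/913)) = 1/(62972 + 1820/913) = 1/(57495256/913) = 913/57495256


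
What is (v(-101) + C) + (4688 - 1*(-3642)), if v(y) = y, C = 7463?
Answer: 15692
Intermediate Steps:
(v(-101) + C) + (4688 - 1*(-3642)) = (-101 + 7463) + (4688 - 1*(-3642)) = 7362 + (4688 + 3642) = 7362 + 8330 = 15692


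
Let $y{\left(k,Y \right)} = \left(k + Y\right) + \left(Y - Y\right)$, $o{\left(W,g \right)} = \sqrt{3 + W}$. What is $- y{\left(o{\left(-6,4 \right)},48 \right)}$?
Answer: $-48 - i \sqrt{3} \approx -48.0 - 1.732 i$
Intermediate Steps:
$y{\left(k,Y \right)} = Y + k$ ($y{\left(k,Y \right)} = \left(Y + k\right) + 0 = Y + k$)
$- y{\left(o{\left(-6,4 \right)},48 \right)} = - (48 + \sqrt{3 - 6}) = - (48 + \sqrt{-3}) = - (48 + i \sqrt{3}) = -48 - i \sqrt{3}$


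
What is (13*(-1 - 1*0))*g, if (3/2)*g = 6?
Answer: -52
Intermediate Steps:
g = 4 (g = (⅔)*6 = 4)
(13*(-1 - 1*0))*g = (13*(-1 - 1*0))*4 = (13*(-1 + 0))*4 = (13*(-1))*4 = -13*4 = -52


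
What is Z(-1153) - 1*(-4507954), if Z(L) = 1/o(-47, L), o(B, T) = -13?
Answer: 58603401/13 ≈ 4.5080e+6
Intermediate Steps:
Z(L) = -1/13 (Z(L) = 1/(-13) = -1/13)
Z(-1153) - 1*(-4507954) = -1/13 - 1*(-4507954) = -1/13 + 4507954 = 58603401/13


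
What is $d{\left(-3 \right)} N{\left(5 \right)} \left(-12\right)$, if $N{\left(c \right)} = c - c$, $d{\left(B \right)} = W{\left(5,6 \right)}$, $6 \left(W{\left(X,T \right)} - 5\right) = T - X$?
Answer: $0$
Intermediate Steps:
$W{\left(X,T \right)} = 5 - \frac{X}{6} + \frac{T}{6}$ ($W{\left(X,T \right)} = 5 + \frac{T - X}{6} = 5 + \left(- \frac{X}{6} + \frac{T}{6}\right) = 5 - \frac{X}{6} + \frac{T}{6}$)
$d{\left(B \right)} = \frac{31}{6}$ ($d{\left(B \right)} = 5 - \frac{5}{6} + \frac{1}{6} \cdot 6 = 5 - \frac{5}{6} + 1 = \frac{31}{6}$)
$N{\left(c \right)} = 0$
$d{\left(-3 \right)} N{\left(5 \right)} \left(-12\right) = \frac{31}{6} \cdot 0 \left(-12\right) = 0 \left(-12\right) = 0$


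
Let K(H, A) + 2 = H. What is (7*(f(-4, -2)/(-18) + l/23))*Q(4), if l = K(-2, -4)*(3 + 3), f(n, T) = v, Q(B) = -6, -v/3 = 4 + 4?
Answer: -280/23 ≈ -12.174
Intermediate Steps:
v = -24 (v = -3*(4 + 4) = -3*8 = -24)
K(H, A) = -2 + H
f(n, T) = -24
l = -24 (l = (-2 - 2)*(3 + 3) = -4*6 = -24)
(7*(f(-4, -2)/(-18) + l/23))*Q(4) = (7*(-24/(-18) - 24/23))*(-6) = (7*(-24*(-1/18) - 24*1/23))*(-6) = (7*(4/3 - 24/23))*(-6) = (7*(20/69))*(-6) = (140/69)*(-6) = -280/23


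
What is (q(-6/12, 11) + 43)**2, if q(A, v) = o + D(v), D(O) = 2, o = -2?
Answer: 1849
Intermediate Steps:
q(A, v) = 0 (q(A, v) = -2 + 2 = 0)
(q(-6/12, 11) + 43)**2 = (0 + 43)**2 = 43**2 = 1849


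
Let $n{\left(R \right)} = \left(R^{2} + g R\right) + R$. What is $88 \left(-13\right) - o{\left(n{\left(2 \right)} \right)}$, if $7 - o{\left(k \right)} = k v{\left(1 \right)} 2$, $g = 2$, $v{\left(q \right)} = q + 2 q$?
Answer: $-1091$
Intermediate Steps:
$v{\left(q \right)} = 3 q$
$n{\left(R \right)} = R^{2} + 3 R$ ($n{\left(R \right)} = \left(R^{2} + 2 R\right) + R = R^{2} + 3 R$)
$o{\left(k \right)} = 7 - 6 k$ ($o{\left(k \right)} = 7 - k 3 \cdot 1 \cdot 2 = 7 - k 3 \cdot 2 = 7 - 3 k 2 = 7 - 6 k$)
$88 \left(-13\right) - o{\left(n{\left(2 \right)} \right)} = 88 \left(-13\right) - \left(7 - 6 \cdot 2 \left(3 + 2\right)\right) = -1144 - \left(7 - 6 \cdot 2 \cdot 5\right) = -1144 - \left(7 - 60\right) = -1144 - -53 = -1144 + 53 = -1091$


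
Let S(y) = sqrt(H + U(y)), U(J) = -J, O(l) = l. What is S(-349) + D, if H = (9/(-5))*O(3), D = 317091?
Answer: 317091 + sqrt(8590)/5 ≈ 3.1711e+5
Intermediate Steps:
H = -27/5 (H = (9/(-5))*3 = (9*(-1/5))*3 = -9/5*3 = -27/5 ≈ -5.4000)
S(y) = sqrt(-27/5 - y)
S(-349) + D = sqrt(-135 - 25*(-349))/5 + 317091 = sqrt(-135 + 8725)/5 + 317091 = sqrt(8590)/5 + 317091 = 317091 + sqrt(8590)/5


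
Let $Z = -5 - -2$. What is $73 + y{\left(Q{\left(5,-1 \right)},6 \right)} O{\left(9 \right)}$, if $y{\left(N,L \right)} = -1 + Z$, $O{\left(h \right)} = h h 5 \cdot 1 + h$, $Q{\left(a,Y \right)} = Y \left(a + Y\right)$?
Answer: $-1583$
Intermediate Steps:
$Q{\left(a,Y \right)} = Y \left(Y + a\right)$
$Z = -3$ ($Z = -5 + 2 = -3$)
$O{\left(h \right)} = h + 5 h^{2}$ ($O{\left(h \right)} = h^{2} \cdot 5 \cdot 1 + h = 5 h^{2} \cdot 1 + h = 5 h^{2} + h = h + 5 h^{2}$)
$y{\left(N,L \right)} = -4$ ($y{\left(N,L \right)} = -1 - 3 = -4$)
$73 + y{\left(Q{\left(5,-1 \right)},6 \right)} O{\left(9 \right)} = 73 - 4 \cdot 9 \left(1 + 5 \cdot 9\right) = 73 - 4 \cdot 9 \left(1 + 45\right) = 73 - 4 \cdot 9 \cdot 46 = 73 - 1656 = -1583$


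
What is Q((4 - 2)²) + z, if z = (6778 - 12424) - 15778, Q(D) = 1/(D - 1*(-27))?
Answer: -664143/31 ≈ -21424.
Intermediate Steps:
Q(D) = 1/(27 + D) (Q(D) = 1/(D + 27) = 1/(27 + D))
z = -21424 (z = -5646 - 15778 = -21424)
Q((4 - 2)²) + z = 1/(27 + (4 - 2)²) - 21424 = 1/(27 + 2²) - 21424 = 1/(27 + 4) - 21424 = 1/31 - 21424 = -664143/31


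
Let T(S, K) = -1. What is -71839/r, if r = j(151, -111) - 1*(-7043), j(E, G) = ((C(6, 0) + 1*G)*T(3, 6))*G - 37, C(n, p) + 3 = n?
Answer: 71839/4982 ≈ 14.420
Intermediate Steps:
C(n, p) = -3 + n
j(E, G) = -37 + G*(-3 - G) (j(E, G) = (((-3 + 6) + 1*G)*(-1))*G - 37 = ((3 + G)*(-1))*G - 37 = (-3 - G)*G - 37 = G*(-3 - G) - 37 = -37 + G*(-3 - G))
r = -4982 (r = (-37 - 1*(-111)² - 3*(-111)) - 1*(-7043) = (-37 - 1*12321 + 333) + 7043 = (-37 - 12321 + 333) + 7043 = -12025 + 7043 = -4982)
-71839/r = -71839/(-4982) = -71839*(-1/4982) = 71839/4982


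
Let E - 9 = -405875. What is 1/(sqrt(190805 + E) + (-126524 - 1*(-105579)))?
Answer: -20945/438908086 - 7*I*sqrt(4389)/438908086 ≈ -4.7721e-5 - 1.0566e-6*I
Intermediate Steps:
E = -405866 (E = 9 - 405875 = -405866)
1/(sqrt(190805 + E) + (-126524 - 1*(-105579))) = 1/(sqrt(190805 - 405866) + (-126524 - 1*(-105579))) = 1/(sqrt(-215061) + (-126524 + 105579)) = 1/(7*I*sqrt(4389) - 20945) = 1/(-20945 + 7*I*sqrt(4389))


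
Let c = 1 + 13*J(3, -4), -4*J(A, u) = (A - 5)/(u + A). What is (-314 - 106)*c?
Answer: 2310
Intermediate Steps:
J(A, u) = -(-5 + A)/(4*(A + u)) (J(A, u) = -(A - 5)/(4*(u + A)) = -(-5 + A)/(4*(A + u)))
c = -11/2 (c = 1 + 13*((5 - 1*3)/(4*(3 - 4))) = 1 + 13*((¼)*(5 - 3)/(-1)) = 1 + 13*((¼)*(-1)*2) = 1 + 13*(-½) = 1 - 13/2 = -11/2 ≈ -5.5000)
(-314 - 106)*c = (-314 - 106)*(-11/2) = -420*(-11/2) = 2310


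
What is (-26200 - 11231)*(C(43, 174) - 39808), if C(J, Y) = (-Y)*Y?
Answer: 2623314204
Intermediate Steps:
C(J, Y) = -Y**2
(-26200 - 11231)*(C(43, 174) - 39808) = (-26200 - 11231)*(-1*174**2 - 39808) = -37431*(-1*30276 - 39808) = -37431*(-30276 - 39808) = -37431*(-70084) = 2623314204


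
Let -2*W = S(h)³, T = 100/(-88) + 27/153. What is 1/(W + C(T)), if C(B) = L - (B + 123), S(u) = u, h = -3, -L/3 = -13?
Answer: -187/13004 ≈ -0.014380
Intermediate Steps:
L = 39 (L = -3*(-13) = 39)
T = -359/374 (T = 100*(-1/88) + 27*(1/153) = -25/22 + 3/17 = -359/374 ≈ -0.95989)
C(B) = -84 - B (C(B) = 39 - (B + 123) = 39 - (123 + B) = 39 + (-123 - B) = -84 - B)
W = 27/2 (W = -½*(-3)³ = -½*(-27) = 27/2 ≈ 13.500)
1/(W + C(T)) = 1/(27/2 + (-84 - 1*(-359/374))) = 1/(27/2 + (-84 + 359/374)) = 1/(27/2 - 31057/374) = 1/(-13004/187) = -187/13004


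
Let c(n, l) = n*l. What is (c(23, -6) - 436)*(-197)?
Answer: 113078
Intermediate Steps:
c(n, l) = l*n
(c(23, -6) - 436)*(-197) = (-6*23 - 436)*(-197) = (-138 - 436)*(-197) = -574*(-197) = 113078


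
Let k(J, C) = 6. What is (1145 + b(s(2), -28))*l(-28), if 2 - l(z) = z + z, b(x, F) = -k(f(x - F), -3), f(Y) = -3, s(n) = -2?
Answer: 66062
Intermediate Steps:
b(x, F) = -6 (b(x, F) = -1*6 = -6)
l(z) = 2 - 2*z (l(z) = 2 - (z + z) = 2 - 2*z)
(1145 + b(s(2), -28))*l(-28) = (1145 - 6)*(2 - 2*(-28)) = 1139*(2 + 56) = 1139*58 = 66062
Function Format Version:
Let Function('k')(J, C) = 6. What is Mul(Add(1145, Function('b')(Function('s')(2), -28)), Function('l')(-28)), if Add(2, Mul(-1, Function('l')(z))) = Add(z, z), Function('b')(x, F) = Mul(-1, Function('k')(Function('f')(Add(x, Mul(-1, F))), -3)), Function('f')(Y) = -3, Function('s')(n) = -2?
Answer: 66062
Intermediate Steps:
Function('b')(x, F) = -6 (Function('b')(x, F) = Mul(-1, 6) = -6)
Function('l')(z) = Add(2, Mul(-2, z)) (Function('l')(z) = Add(2, Mul(-1, Add(z, z))) = Add(2, Mul(-1, Mul(2, z))) = Add(2, Mul(-2, z)))
Mul(Add(1145, Function('b')(Function('s')(2), -28)), Function('l')(-28)) = Mul(Add(1145, -6), Add(2, Mul(-2, -28))) = Mul(1139, Add(2, 56)) = Mul(1139, 58) = 66062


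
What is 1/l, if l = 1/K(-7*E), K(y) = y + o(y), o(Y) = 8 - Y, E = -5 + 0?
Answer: 8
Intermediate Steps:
E = -5
K(y) = 8 (K(y) = y + (8 - y) = 8)
l = 1/8 ≈ 0.12500
1/l = 1/(1/8) = 8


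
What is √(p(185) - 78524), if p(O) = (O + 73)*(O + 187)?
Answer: 2*√4363 ≈ 132.11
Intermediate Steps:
p(O) = (73 + O)*(187 + O)
√(p(185) - 78524) = √((13651 + 185² + 260*185) - 78524) = √((13651 + 34225 + 48100) - 78524) = √(95976 - 78524) = √17452 = 2*√4363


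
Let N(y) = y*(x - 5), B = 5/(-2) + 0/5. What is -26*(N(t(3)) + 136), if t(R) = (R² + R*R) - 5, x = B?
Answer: -1001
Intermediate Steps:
B = -5/2 (B = 5*(-½) + 0*(⅕) = -5/2 + 0 = -5/2 ≈ -2.5000)
x = -5/2 ≈ -2.5000
t(R) = -5 + 2*R² (t(R) = (R² + R²) - 5 = 2*R² - 5 = -5 + 2*R²)
N(y) = -15*y/2 (N(y) = y*(-5/2 - 5) = y*(-15/2) = -15*y/2)
-26*(N(t(3)) + 136) = -26*(-15*(-5 + 2*3²)/2 + 136) = -26*(-15*(-5 + 2*9)/2 + 136) = -26*(-15*(-5 + 18)/2 + 136) = -26*(-15/2*13 + 136) = -26*(-195/2 + 136) = -26*77/2 = -1001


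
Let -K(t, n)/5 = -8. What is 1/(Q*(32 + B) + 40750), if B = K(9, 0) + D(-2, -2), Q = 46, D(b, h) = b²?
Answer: 1/44246 ≈ 2.2601e-5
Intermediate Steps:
K(t, n) = 40 (K(t, n) = -5*(-8) = 40)
B = 44 (B = 40 + (-2)² = 40 + 4 = 44)
1/(Q*(32 + B) + 40750) = 1/(46*(32 + 44) + 40750) = 1/(46*76 + 40750) = 1/(3496 + 40750) = 1/44246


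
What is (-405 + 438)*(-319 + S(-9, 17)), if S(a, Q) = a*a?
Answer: -7854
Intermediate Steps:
S(a, Q) = a²
(-405 + 438)*(-319 + S(-9, 17)) = (-405 + 438)*(-319 + (-9)²) = 33*(-319 + 81) = 33*(-238) = -7854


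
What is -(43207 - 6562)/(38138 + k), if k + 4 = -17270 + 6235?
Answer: -12215/9033 ≈ -1.3523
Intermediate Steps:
k = -11039 (k = -4 + (-17270 + 6235) = -4 - 11035 = -11039)
-(43207 - 6562)/(38138 + k) = -(43207 - 6562)/(38138 - 11039) = -36645/27099 = -1*12215/9033 = -12215/9033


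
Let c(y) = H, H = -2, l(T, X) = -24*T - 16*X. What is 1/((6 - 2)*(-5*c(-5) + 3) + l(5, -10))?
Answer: 1/92 ≈ 0.010870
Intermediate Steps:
c(y) = -2
1/((6 - 2)*(-5*c(-5) + 3) + l(5, -10)) = 1/((6 - 2)*(-5*(-2) + 3) + (-24*5 - 16*(-10))) = 1/(4*(10 + 3) + (-120 + 160)) = 1/(4*13 + 40) = 1/(52 + 40) = 1/92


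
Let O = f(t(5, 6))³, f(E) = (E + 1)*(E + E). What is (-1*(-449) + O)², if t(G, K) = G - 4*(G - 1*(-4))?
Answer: 41407377519236889601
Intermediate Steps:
t(G, K) = -16 - 3*G (t(G, K) = G - 4*(G + 4) = G - 4*(4 + G) = G + (-16 - 4*G) = -16 - 3*G)
f(E) = 2*E*(1 + E) (f(E) = (1 + E)*(2*E) = 2*E*(1 + E))
O = 6434856000 (O = (2*(-16 - 3*5)*(1 + (-16 - 3*5)))³ = (2*(-16 - 15)*(1 + (-16 - 15)))³ = (2*(-31)*(1 - 31))³ = (2*(-31)*(-30))³ = 1860³ = 6434856000)
(-1*(-449) + O)² = (-1*(-449) + 6434856000)² = (449 + 6434856000)² = 6434856449² = 41407377519236889601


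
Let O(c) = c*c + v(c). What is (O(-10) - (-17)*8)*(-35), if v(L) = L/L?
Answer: -8295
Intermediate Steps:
v(L) = 1
O(c) = 1 + c**2 (O(c) = c*c + 1 = c**2 + 1 = 1 + c**2)
(O(-10) - (-17)*8)*(-35) = ((1 + (-10)**2) - (-17)*8)*(-35) = ((1 + 100) - 1*(-136))*(-35) = (101 + 136)*(-35) = 237*(-35) = -8295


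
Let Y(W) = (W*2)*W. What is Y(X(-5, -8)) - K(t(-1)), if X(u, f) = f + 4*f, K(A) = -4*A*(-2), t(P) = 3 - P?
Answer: 3168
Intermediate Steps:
K(A) = 8*A
X(u, f) = 5*f
Y(W) = 2*W**2 (Y(W) = (2*W)*W = 2*W**2)
Y(X(-5, -8)) - K(t(-1)) = 2*(5*(-8))**2 - 8*(3 - 1*(-1)) = 2*(-40)**2 - 8*(3 + 1) = 2*1600 - 8*4 = 3200 - 1*32 = 3200 - 32 = 3168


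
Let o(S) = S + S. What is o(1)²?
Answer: 4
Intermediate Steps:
o(S) = 2*S
o(1)² = (2*1)² = 2² = 4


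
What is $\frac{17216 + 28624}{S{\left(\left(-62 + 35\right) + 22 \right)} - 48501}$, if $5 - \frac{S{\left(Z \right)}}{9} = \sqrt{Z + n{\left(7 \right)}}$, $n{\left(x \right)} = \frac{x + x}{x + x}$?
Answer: $- \frac{4113376}{4348119} + \frac{1528 i}{4348119} \approx -0.94601 + 0.00035142 i$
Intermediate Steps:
$n{\left(x \right)} = 1$ ($n{\left(x \right)} = \frac{2 x}{2 x} = 2 x \frac{1}{2 x} = 1$)
$S{\left(Z \right)} = 45 - 9 \sqrt{1 + Z}$ ($S{\left(Z \right)} = 45 - 9 \sqrt{Z + 1} = 45 - 9 \sqrt{1 + Z}$)
$\frac{17216 + 28624}{S{\left(\left(-62 + 35\right) + 22 \right)} - 48501} = \frac{17216 + 28624}{\left(45 - 9 \sqrt{1 + \left(\left(-62 + 35\right) + 22\right)}\right) - 48501} = \frac{45840}{\left(45 - 9 \sqrt{1 + \left(-27 + 22\right)}\right) - 48501} = \frac{45840}{\left(45 - 9 \sqrt{1 - 5}\right) - 48501} = \frac{45840}{\left(45 - 9 \sqrt{-4}\right) - 48501} = \frac{45840}{\left(45 - 9 \cdot 2 i\right) - 48501} = \frac{45840}{\left(45 - 18 i\right) - 48501} = \frac{45840}{-48456 - 18 i} = 45840 \frac{-48456 + 18 i}{2347984260} = \frac{764 \left(-48456 + 18 i\right)}{39133071}$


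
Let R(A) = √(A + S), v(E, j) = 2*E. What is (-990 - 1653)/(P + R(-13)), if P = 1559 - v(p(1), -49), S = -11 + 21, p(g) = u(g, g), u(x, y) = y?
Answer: -1371717/808084 + 881*I*√3/808084 ≈ -1.6975 + 0.0018883*I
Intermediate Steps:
p(g) = g
S = 10
P = 1557 (P = 1559 - 2 = 1557)
R(A) = √(10 + A) (R(A) = √(A + 10) = √(10 + A))
(-990 - 1653)/(P + R(-13)) = (-990 - 1653)/(1557 + √(10 - 13)) = -2643/(1557 + √(-3)) = -2643/(1557 + I*√3)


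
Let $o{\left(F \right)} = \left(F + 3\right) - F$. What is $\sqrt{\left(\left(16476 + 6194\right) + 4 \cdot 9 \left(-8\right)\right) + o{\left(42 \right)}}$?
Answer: $11 \sqrt{185} \approx 149.62$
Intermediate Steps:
$o{\left(F \right)} = 3$ ($o{\left(F \right)} = \left(3 + F\right) - F = 3$)
$\sqrt{\left(\left(16476 + 6194\right) + 4 \cdot 9 \left(-8\right)\right) + o{\left(42 \right)}} = \sqrt{\left(\left(16476 + 6194\right) + 4 \cdot 9 \left(-8\right)\right) + 3} = \sqrt{\left(22670 + 36 \left(-8\right)\right) + 3} = \sqrt{\left(22670 - 288\right) + 3} = \sqrt{22382 + 3} = \sqrt{22385} = 11 \sqrt{185}$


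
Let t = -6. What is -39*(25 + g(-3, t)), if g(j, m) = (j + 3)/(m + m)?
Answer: -975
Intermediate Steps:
g(j, m) = (3 + j)/(2*m) (g(j, m) = (3 + j)/((2*m)) = (3 + j)*(1/(2*m)) = (3 + j)/(2*m))
-39*(25 + g(-3, t)) = -39*(25 + (1/2)*(3 - 3)/(-6)) = -39*(25 + (1/2)*(-1/6)*0) = -39*(25 + 0) = -39*25 = -975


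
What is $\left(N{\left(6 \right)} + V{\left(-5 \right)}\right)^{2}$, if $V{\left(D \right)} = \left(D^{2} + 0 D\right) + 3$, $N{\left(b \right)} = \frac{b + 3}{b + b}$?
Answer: $\frac{13225}{16} \approx 826.56$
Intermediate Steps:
$N{\left(b \right)} = \frac{3 + b}{2 b}$
$V{\left(D \right)} = 3 + D^{2}$ ($V{\left(D \right)} = \left(D^{2} + 0\right) + 3 = D^{2} + 3 = 3 + D^{2}$)
$\left(N{\left(6 \right)} + V{\left(-5 \right)}\right)^{2} = \left(\frac{3 + 6}{2 \cdot 6} + \left(3 + \left(-5\right)^{2}\right)\right)^{2} = \left(\frac{1}{2} \cdot \frac{1}{6} \cdot 9 + \left(3 + 25\right)\right)^{2} = \left(\frac{3}{4} + 28\right)^{2} = \left(\frac{115}{4}\right)^{2} = \frac{13225}{16}$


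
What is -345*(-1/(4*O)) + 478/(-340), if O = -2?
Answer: -30281/680 ≈ -44.531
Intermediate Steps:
-345*(-1/(4*O)) + 478/(-340) = -345/(-1*4*(-2)) + 478/(-340) = -345/((-4*(-2))) + 478*(-1/340) = -345/8 - 239/170 = -30281/680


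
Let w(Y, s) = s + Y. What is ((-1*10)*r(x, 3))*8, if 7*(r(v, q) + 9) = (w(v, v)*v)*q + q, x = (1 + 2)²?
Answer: -34080/7 ≈ -4868.6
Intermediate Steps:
w(Y, s) = Y + s
x = 9 (x = 3² = 9)
r(v, q) = -9 + q/7 + 2*q*v²/7 (r(v, q) = -9 + (((v + v)*v)*q + q)/7 = -9 + (((2*v)*v)*q + q)/7 = -9 + ((2*v²)*q + q)/7 = -9 + (2*q*v² + q)/7 = -9 + (q + 2*q*v²)/7 = -9 + (q/7 + 2*q*v²/7) = -9 + q/7 + 2*q*v²/7)
((-1*10)*r(x, 3))*8 = ((-1*10)*(-9 + (⅐)*3 + (2/7)*3*9²))*8 = -10*(-9 + 3/7 + (2/7)*3*81)*8 = -10*(-9 + 3/7 + 486/7)*8 = -10*426/7*8 = -4260/7*8 = -34080/7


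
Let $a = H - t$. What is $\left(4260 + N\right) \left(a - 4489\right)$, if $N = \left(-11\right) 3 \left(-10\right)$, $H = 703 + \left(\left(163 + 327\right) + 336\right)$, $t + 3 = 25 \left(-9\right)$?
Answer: $-12539880$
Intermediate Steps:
$t = -228$ ($t = -3 + 25 \left(-9\right) = -3 - 225 = -228$)
$H = 1529$ ($H = 703 + \left(490 + 336\right) = 703 + 826 = 1529$)
$a = 1757$ ($a = 1529 - -228 = 1529 + 228 = 1757$)
$N = 330$ ($N = \left(-33\right) \left(-10\right) = 330$)
$\left(4260 + N\right) \left(a - 4489\right) = \left(4260 + 330\right) \left(1757 - 4489\right) = 4590 \left(-2732\right) = -12539880$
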